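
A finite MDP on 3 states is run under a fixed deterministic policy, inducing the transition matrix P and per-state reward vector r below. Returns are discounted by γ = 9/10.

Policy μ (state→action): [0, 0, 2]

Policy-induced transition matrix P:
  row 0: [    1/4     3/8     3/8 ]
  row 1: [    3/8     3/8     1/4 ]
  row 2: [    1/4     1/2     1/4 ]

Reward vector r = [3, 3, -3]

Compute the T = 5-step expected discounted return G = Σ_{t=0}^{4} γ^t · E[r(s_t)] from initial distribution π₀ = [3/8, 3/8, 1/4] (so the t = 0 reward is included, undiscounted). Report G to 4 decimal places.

G = 5.3964

t=0: π = [0.3750, 0.3750, 0.2500], E[r] = 1.5000, γ^t·E[r] = 1.500000, running G = 1.500000
t=1: π = [0.2969, 0.4063, 0.2969], E[r] = 1.2188, γ^t·E[r] = 1.096875, running G = 2.596875
t=2: π = [0.3008, 0.4121, 0.2871], E[r] = 1.2773, γ^t·E[r] = 1.034648, running G = 3.631523
t=3: π = [0.3015, 0.4109, 0.2876], E[r] = 1.2744, γ^t·E[r] = 0.929048, running G = 4.560571
t=4: π = [0.3014, 0.4109, 0.2877], E[r] = 1.2739, γ^t·E[r] = 0.835783, running G = 5.396354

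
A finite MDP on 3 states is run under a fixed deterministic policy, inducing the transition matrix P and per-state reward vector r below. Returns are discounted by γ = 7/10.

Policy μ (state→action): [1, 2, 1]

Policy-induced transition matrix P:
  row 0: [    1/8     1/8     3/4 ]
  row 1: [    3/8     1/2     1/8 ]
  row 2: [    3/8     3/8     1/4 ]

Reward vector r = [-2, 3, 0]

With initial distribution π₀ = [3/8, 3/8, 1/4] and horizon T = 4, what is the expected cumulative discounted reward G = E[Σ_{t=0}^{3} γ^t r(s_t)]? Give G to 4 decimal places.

G = 1.0269

t=0: π = [0.3750, 0.3750, 0.2500], E[r] = 0.3750, γ^t·E[r] = 0.375000, running G = 0.375000
t=1: π = [0.2813, 0.3281, 0.3906], E[r] = 0.4219, γ^t·E[r] = 0.295313, running G = 0.670313
t=2: π = [0.3047, 0.3457, 0.3496], E[r] = 0.4277, γ^t·E[r] = 0.209590, running G = 0.879902
t=3: π = [0.2988, 0.3420, 0.3591], E[r] = 0.4285, γ^t·E[r] = 0.146964, running G = 1.026866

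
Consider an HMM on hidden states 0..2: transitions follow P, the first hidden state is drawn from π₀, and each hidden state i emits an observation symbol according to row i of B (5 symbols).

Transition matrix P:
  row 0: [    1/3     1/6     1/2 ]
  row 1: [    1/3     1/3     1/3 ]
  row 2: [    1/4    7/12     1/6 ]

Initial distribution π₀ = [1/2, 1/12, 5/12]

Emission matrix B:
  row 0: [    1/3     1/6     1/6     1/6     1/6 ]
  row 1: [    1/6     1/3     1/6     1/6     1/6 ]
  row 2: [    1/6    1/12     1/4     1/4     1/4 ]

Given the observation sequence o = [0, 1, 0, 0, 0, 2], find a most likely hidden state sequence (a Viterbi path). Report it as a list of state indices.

path = [2, 1, 0, 0, 0, 2]

t=0: δ = [1.667e-01, 1.389e-02, 6.944e-02]  (obs o_0=0)
t=1: δ = [9.259e-03, 1.350e-02, 6.944e-03]  ψ = [0, 2, 0]  (obs o_1=1)
t=2: δ = [1.500e-03, 7.502e-04, 7.716e-04]  ψ = [1, 1, 0]  (obs o_2=0)
t=3: δ = [1.667e-04, 7.502e-05, 1.250e-04]  ψ = [0, 2, 0]  (obs o_3=0)
t=4: δ = [1.852e-05, 1.216e-05, 1.389e-05]  ψ = [0, 2, 0]  (obs o_4=0)
t=5: δ = [1.029e-06, 1.351e-06, 2.315e-06]  ψ = [0, 2, 0]  (obs o_5=2)
backtrack: best end state = 2; path = [2, 1, 0, 0, 0, 2]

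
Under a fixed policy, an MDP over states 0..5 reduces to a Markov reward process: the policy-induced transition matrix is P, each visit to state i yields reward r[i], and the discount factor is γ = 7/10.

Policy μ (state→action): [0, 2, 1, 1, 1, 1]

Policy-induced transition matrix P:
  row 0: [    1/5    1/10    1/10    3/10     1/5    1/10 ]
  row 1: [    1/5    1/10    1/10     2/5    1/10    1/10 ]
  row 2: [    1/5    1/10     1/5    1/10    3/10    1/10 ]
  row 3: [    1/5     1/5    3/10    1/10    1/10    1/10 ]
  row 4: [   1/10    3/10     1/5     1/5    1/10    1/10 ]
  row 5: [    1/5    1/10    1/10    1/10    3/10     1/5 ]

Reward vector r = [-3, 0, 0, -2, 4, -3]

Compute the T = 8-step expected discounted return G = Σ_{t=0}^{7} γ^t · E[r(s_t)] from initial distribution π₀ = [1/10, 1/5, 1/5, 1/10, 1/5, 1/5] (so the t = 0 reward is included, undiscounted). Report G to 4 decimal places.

t=0: π = [0.1000, 0.2000, 0.2000, 0.1000, 0.2000, 0.2000], E[r] = -0.3000, γ^t·E[r] = -0.300000, running G = -0.300000
t=1: π = [0.1800, 0.1500, 0.1600, 0.2000, 0.1900, 0.1200], E[r] = -0.5400, γ^t·E[r] = -0.378000, running G = -0.678000
t=2: π = [0.1810, 0.1580, 0.1750, 0.2000, 0.1740, 0.1120], E[r] = -0.5830, γ^t·E[r] = -0.285670, running G = -0.963670
t=3: π = [0.1826, 0.1548, 0.1749, 0.2010, 0.1755, 0.1112], E[r] = -0.5814, γ^t·E[r] = -0.199420, running G = -1.163090
t=4: π = [0.1825, 0.1552, 0.1752, 0.2005, 0.1755, 0.1111], E[r] = -0.5798, γ^t·E[r] = -0.139212, running G = -1.302303
t=5: π = [0.1825, 0.1551, 0.1752, 0.2006, 0.1755, 0.1111], E[r] = -0.5798, γ^t·E[r] = -0.097450, running G = -1.399753
t=6: π = [0.1824, 0.1552, 0.1752, 0.2006, 0.1755, 0.1111], E[r] = -0.5798, γ^t·E[r] = -0.068218, running G = -1.467971
t=7: π = [0.1824, 0.1552, 0.1752, 0.2006, 0.1755, 0.1111], E[r] = -0.5798, γ^t·E[r] = -0.047752, running G = -1.515723

G = -1.5157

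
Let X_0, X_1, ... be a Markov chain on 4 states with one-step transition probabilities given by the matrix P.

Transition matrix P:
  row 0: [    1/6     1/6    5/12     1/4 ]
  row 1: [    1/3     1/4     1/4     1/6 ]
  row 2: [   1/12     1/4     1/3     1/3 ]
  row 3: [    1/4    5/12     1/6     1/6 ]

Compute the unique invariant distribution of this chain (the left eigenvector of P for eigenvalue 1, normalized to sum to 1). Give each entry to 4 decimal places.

Balance equations π_j = Σ_i π_i·P[i][j]:
  π_0 = 1/6·π_0 + 1/3·π_1 + 1/12·π_2 + 1/4·π_3
  π_1 = 1/6·π_0 + 1/4·π_1 + 1/4·π_2 + 5/12·π_3
  π_2 = 5/12·π_0 + 1/4·π_1 + 1/3·π_2 + 1/6·π_3
  normalize: π_0 + π_1 + π_2 + π_3 = 1
Solving the linear system gives exactly π = [29/140, 19/70, 81/280, 13/56].

π = [0.2071, 0.2714, 0.2893, 0.2321]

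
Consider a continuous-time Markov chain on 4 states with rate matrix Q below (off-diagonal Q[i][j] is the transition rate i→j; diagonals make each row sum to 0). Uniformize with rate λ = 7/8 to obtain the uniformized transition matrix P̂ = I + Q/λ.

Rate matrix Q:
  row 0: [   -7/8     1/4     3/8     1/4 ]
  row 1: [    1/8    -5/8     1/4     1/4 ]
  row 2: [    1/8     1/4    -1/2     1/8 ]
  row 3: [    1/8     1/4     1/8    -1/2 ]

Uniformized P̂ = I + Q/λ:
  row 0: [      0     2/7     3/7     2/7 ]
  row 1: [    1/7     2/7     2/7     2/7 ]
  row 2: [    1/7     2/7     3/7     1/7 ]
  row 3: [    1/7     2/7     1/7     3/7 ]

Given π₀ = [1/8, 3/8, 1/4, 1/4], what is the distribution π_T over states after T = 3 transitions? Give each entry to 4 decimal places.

π = [0.1250, 0.2857, 0.3069, 0.2824]

t=0: π = [0.1250, 0.3750, 0.2500, 0.2500]
t=1: π = [0.1250, 0.2857, 0.3036, 0.2857]
t=2: π = [0.1250, 0.2857, 0.3061, 0.2832]
t=3: π = [0.1250, 0.2857, 0.3069, 0.2824]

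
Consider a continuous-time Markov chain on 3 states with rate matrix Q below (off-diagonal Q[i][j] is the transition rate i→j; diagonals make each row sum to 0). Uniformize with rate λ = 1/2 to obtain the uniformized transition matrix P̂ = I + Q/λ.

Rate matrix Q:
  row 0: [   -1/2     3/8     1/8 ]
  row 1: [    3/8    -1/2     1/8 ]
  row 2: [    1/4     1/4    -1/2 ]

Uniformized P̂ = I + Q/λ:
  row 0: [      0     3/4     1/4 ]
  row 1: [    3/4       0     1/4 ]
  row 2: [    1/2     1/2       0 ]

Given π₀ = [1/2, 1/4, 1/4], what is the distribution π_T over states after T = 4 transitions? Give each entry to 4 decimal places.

π = [0.4395, 0.3604, 0.2002]

t=0: π = [0.5000, 0.2500, 0.2500]
t=1: π = [0.3125, 0.5000, 0.1875]
t=2: π = [0.4688, 0.3281, 0.2031]
t=3: π = [0.3477, 0.4531, 0.1992]
t=4: π = [0.4395, 0.3604, 0.2002]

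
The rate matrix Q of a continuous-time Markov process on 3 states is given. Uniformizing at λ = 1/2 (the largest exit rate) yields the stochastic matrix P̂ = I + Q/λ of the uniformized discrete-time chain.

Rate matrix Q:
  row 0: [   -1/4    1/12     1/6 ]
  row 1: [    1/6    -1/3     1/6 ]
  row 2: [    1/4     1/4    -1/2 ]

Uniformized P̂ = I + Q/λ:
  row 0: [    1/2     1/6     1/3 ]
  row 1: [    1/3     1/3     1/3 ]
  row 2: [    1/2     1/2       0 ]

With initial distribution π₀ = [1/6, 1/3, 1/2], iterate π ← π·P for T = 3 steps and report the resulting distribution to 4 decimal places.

t=0: π = [0.1667, 0.3333, 0.5000]
t=1: π = [0.4444, 0.3889, 0.1667]
t=2: π = [0.4352, 0.2870, 0.2778]
t=3: π = [0.4522, 0.3071, 0.2407]

π = [0.4522, 0.3071, 0.2407]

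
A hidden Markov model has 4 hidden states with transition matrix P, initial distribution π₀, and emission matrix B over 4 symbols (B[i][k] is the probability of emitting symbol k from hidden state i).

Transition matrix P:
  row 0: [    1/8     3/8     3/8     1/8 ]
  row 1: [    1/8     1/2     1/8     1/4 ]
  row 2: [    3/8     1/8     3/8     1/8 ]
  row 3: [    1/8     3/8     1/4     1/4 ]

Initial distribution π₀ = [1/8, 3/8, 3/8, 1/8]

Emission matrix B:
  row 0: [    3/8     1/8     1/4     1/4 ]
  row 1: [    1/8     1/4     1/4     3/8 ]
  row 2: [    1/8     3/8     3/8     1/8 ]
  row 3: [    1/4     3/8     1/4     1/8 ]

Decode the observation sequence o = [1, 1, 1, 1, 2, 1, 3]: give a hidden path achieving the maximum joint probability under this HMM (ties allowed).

path = [2, 2, 2, 2, 2, 2, 0]

t=0: δ = [1.562e-02, 9.375e-02, 1.406e-01, 4.688e-02]  (obs o_0=1)
t=1: δ = [6.592e-03, 1.172e-02, 1.978e-02, 8.789e-03]  ψ = [2, 1, 2, 1]  (obs o_1=1)
t=2: δ = [9.270e-04, 1.465e-03, 2.781e-03, 1.099e-03]  ψ = [2, 1, 2, 1]  (obs o_2=1)
t=3: δ = [1.304e-04, 1.831e-04, 3.911e-04, 1.373e-04]  ψ = [2, 1, 2, 1]  (obs o_3=1)
t=4: δ = [3.666e-05, 2.289e-05, 5.499e-05, 1.222e-05]  ψ = [2, 1, 2, 2]  (obs o_4=2)
t=5: δ = [2.578e-06, 3.437e-06, 7.733e-06, 2.578e-06]  ψ = [2, 0, 2, 2]  (obs o_5=1)
t=6: δ = [7.250e-07, 6.445e-07, 3.625e-07, 1.208e-07]  ψ = [2, 1, 2, 2]  (obs o_6=3)
backtrack: best end state = 0; path = [2, 2, 2, 2, 2, 2, 0]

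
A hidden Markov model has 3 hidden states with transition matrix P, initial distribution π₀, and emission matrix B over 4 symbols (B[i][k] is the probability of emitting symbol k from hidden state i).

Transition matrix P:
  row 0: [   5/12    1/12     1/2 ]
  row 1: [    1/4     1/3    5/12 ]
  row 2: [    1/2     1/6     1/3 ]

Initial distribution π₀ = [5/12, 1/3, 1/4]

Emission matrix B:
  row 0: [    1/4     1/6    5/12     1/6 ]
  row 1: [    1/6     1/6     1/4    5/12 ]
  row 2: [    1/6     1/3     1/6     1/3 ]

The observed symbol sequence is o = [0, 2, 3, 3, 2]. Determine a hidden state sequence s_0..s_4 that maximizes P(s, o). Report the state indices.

path = [0, 0, 2, 2, 0]

t=0: δ = [1.042e-01, 5.556e-02, 4.167e-02]  (obs o_0=0)
t=1: δ = [1.808e-02, 4.630e-03, 8.681e-03]  ψ = [0, 1, 0]  (obs o_1=2)
t=2: δ = [1.256e-03, 6.430e-04, 3.014e-03]  ψ = [0, 1, 0]  (obs o_2=3)
t=3: δ = [2.512e-04, 2.093e-04, 3.349e-04]  ψ = [2, 2, 2]  (obs o_3=3)
t=4: δ = [6.977e-05, 1.744e-05, 2.093e-05]  ψ = [2, 1, 0]  (obs o_4=2)
backtrack: best end state = 0; path = [0, 0, 2, 2, 0]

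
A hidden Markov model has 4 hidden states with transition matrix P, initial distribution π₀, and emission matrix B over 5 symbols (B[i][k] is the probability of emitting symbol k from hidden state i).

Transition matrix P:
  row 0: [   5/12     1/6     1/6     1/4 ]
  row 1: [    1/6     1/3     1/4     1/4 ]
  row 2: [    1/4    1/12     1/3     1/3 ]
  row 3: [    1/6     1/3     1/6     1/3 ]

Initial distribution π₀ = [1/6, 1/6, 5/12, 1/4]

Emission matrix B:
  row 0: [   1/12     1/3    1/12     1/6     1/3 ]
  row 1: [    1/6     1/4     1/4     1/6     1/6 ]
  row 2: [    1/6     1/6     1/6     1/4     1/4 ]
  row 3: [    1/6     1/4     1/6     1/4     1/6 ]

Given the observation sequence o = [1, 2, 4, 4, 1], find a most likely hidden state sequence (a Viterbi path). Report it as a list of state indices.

path = [2, 2, 0, 0, 0]

t=0: δ = [5.556e-02, 4.167e-02, 6.944e-02, 6.250e-02]  (obs o_0=1)
t=1: δ = [1.929e-03, 5.208e-03, 3.858e-03, 3.858e-03]  ψ = [0, 3, 2, 2]  (obs o_1=2)
t=2: δ = [3.215e-04, 2.894e-04, 3.255e-04, 2.170e-04]  ψ = [2, 1, 1, 1]  (obs o_2=4)
t=3: δ = [4.465e-05, 1.608e-05, 2.713e-05, 1.808e-05]  ψ = [0, 1, 2, 2]  (obs o_3=4)
t=4: δ = [6.202e-06, 1.861e-06, 1.507e-06, 2.791e-06]  ψ = [0, 0, 2, 0]  (obs o_4=1)
backtrack: best end state = 0; path = [2, 2, 0, 0, 0]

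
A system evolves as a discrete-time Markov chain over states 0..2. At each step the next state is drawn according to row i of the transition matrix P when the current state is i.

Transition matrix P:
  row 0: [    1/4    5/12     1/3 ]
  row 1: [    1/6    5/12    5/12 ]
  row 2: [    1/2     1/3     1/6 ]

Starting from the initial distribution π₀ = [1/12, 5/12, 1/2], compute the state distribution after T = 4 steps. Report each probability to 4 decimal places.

π = [0.2958, 0.3906, 0.3136]

t=0: π = [0.0833, 0.4167, 0.5000]
t=1: π = [0.3403, 0.3750, 0.2847]
t=2: π = [0.2899, 0.3929, 0.3171]
t=3: π = [0.2965, 0.3902, 0.3132]
t=4: π = [0.2958, 0.3906, 0.3136]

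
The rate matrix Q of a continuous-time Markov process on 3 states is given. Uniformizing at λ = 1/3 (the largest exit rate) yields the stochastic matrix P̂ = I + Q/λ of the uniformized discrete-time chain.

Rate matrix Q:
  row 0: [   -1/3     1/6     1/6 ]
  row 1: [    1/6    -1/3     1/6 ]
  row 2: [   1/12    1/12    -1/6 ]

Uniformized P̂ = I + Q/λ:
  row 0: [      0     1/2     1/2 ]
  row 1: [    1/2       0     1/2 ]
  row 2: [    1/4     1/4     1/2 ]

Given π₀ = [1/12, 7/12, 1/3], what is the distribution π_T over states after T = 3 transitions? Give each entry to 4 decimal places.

t=0: π = [0.0833, 0.5833, 0.3333]
t=1: π = [0.3750, 0.1250, 0.5000]
t=2: π = [0.1875, 0.3125, 0.5000]
t=3: π = [0.2813, 0.2188, 0.5000]

π = [0.2813, 0.2188, 0.5000]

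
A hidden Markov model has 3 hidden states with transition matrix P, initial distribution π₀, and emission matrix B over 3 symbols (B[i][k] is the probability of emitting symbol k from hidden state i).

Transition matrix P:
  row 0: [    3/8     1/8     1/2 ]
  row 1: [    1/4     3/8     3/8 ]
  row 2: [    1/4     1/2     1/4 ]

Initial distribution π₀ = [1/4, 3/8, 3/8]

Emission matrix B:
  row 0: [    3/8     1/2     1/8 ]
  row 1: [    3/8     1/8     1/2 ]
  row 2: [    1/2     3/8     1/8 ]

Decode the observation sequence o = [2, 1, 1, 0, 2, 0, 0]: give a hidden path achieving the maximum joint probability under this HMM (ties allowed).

path = [1, 0, 0, 2, 1, 2, 1]

t=0: δ = [3.125e-02, 1.875e-01, 4.688e-02]  (obs o_0=2)
t=1: δ = [2.344e-02, 8.789e-03, 2.637e-02]  ψ = [1, 1, 1]  (obs o_1=1)
t=2: δ = [4.395e-03, 1.648e-03, 4.395e-03]  ψ = [0, 2, 0]  (obs o_2=1)
t=3: δ = [6.180e-04, 8.240e-04, 1.099e-03]  ψ = [0, 2, 0]  (obs o_3=0)
t=4: δ = [3.433e-05, 2.747e-04, 3.862e-05]  ψ = [2, 2, 0]  (obs o_4=2)
t=5: δ = [2.575e-05, 3.862e-05, 5.150e-05]  ψ = [1, 1, 1]  (obs o_5=0)
t=6: δ = [4.828e-06, 9.656e-06, 7.242e-06]  ψ = [2, 2, 1]  (obs o_6=0)
backtrack: best end state = 1; path = [1, 0, 0, 2, 1, 2, 1]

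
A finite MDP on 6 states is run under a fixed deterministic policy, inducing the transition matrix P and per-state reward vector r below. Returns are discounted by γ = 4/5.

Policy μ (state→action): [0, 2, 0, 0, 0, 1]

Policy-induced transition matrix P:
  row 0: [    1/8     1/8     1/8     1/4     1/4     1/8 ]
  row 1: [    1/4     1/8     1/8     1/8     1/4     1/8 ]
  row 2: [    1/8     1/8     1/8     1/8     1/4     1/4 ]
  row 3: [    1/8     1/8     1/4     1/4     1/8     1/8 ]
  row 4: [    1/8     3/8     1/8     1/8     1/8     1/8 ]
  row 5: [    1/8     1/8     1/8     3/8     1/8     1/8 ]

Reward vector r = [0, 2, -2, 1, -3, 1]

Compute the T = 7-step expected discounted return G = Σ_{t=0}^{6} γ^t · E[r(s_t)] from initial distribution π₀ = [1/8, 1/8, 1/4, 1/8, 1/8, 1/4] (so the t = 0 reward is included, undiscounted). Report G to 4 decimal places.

G = -0.7151

t=0: π = [0.1250, 0.1250, 0.2500, 0.1250, 0.1250, 0.2500], E[r] = -0.2500, γ^t·E[r] = -0.250000, running G = -0.250000
t=1: π = [0.1406, 0.1563, 0.1406, 0.2188, 0.1875, 0.1563], E[r] = -0.1563, γ^t·E[r] = -0.125000, running G = -0.375000
t=2: π = [0.1445, 0.1719, 0.1523, 0.2090, 0.1797, 0.1426], E[r] = -0.1484, γ^t·E[r] = -0.095000, running G = -0.470000
t=3: π = [0.1465, 0.1699, 0.1511, 0.2048, 0.1836, 0.1440], E[r] = -0.1643, γ^t·E[r] = -0.084125, running G = -0.554125
t=4: π = [0.1462, 0.1709, 0.1506, 0.2049, 0.1834, 0.1439], E[r] = -0.1609, γ^t·E[r] = -0.065913, running G = -0.620038
t=5: π = [0.1464, 0.1709, 0.1506, 0.2049, 0.1835, 0.1438], E[r] = -0.1612, γ^t·E[r] = -0.052829, running G = -0.672866
t=6: π = [0.1464, 0.1709, 0.1506, 0.2049, 0.1835, 0.1438], E[r] = -0.1612, γ^t·E[r] = -0.042267, running G = -0.715133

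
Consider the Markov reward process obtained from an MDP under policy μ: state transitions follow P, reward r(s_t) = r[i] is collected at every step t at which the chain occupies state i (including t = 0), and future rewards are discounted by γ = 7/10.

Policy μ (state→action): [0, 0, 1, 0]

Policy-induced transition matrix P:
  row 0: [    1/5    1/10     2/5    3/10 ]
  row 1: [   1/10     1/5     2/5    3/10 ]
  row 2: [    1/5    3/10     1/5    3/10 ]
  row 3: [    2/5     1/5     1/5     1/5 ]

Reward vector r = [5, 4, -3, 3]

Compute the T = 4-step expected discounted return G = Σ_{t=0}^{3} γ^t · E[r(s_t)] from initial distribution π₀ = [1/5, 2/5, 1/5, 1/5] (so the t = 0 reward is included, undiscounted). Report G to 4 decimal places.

t=0: π = [0.2000, 0.4000, 0.2000, 0.2000], E[r] = 2.6000, γ^t·E[r] = 2.600000, running G = 2.600000
t=1: π = [0.2000, 0.2000, 0.3200, 0.2800], E[r] = 1.6800, γ^t·E[r] = 1.176000, running G = 3.776000
t=2: π = [0.2360, 0.2120, 0.2800, 0.2720], E[r] = 2.0040, γ^t·E[r] = 0.981960, running G = 4.757960
t=3: π = [0.2332, 0.2044, 0.2896, 0.2728], E[r] = 1.9332, γ^t·E[r] = 0.663088, running G = 5.421048

G = 5.4210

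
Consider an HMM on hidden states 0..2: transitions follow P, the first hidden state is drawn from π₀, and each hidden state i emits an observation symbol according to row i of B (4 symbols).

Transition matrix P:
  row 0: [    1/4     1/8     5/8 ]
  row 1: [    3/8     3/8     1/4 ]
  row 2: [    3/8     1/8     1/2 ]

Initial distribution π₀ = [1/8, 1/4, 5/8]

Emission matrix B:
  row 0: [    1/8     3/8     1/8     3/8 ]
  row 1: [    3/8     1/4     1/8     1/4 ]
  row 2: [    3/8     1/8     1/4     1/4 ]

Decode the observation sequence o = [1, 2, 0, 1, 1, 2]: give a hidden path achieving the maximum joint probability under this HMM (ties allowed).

path = [2, 2, 2, 0, 0, 2]

t=0: δ = [4.688e-02, 6.250e-02, 7.812e-02]  (obs o_0=1)
t=1: δ = [3.662e-03, 2.930e-03, 9.766e-03]  ψ = [2, 1, 2]  (obs o_1=2)
t=2: δ = [4.578e-04, 4.578e-04, 1.831e-03]  ψ = [2, 2, 2]  (obs o_2=0)
t=3: δ = [2.575e-04, 5.722e-05, 1.144e-04]  ψ = [2, 2, 2]  (obs o_3=1)
t=4: δ = [2.414e-05, 8.047e-06, 2.012e-05]  ψ = [0, 0, 0]  (obs o_4=1)
t=5: δ = [9.430e-07, 3.772e-07, 3.772e-06]  ψ = [2, 0, 0]  (obs o_5=2)
backtrack: best end state = 2; path = [2, 2, 2, 0, 0, 2]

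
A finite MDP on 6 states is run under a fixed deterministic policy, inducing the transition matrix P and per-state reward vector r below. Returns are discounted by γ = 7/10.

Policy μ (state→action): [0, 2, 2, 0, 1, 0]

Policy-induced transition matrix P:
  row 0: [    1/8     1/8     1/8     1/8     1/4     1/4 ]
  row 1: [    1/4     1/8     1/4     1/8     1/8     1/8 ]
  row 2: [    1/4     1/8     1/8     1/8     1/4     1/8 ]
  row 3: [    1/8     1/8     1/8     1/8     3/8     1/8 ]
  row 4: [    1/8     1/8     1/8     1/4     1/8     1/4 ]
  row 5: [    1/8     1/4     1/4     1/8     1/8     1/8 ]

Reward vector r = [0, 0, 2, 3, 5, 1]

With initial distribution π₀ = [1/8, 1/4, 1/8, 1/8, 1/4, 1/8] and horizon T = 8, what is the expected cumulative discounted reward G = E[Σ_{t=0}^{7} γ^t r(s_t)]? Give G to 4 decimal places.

G = 6.1883

t=0: π = [0.1250, 0.2500, 0.1250, 0.1250, 0.2500, 0.1250], E[r] = 2.0000, γ^t·E[r] = 2.000000, running G = 2.000000
t=1: π = [0.1719, 0.1406, 0.1719, 0.1563, 0.1875, 0.1719], E[r] = 1.9219, γ^t·E[r] = 1.345313, running G = 3.345313
t=2: π = [0.1641, 0.1465, 0.1641, 0.1484, 0.2070, 0.1699], E[r] = 1.9785, γ^t·E[r] = 0.969473, running G = 4.314785
t=3: π = [0.1638, 0.1462, 0.1646, 0.1509, 0.2031, 0.1714], E[r] = 1.9688, γ^t·E[r] = 0.675281, running G = 4.990066
t=4: π = [0.1638, 0.1464, 0.1647, 0.1504, 0.2038, 0.1709], E[r] = 1.9703, γ^t·E[r] = 0.473063, running G = 5.463130
t=5: π = [0.1639, 0.1464, 0.1647, 0.1505, 0.2037, 0.1710], E[r] = 1.9700, γ^t·E[r] = 0.331101, running G = 5.794231
t=6: π = [0.1639, 0.1464, 0.1647, 0.1505, 0.2037, 0.1709], E[r] = 1.9701, γ^t·E[r] = 0.231778, running G = 6.026009
t=7: π = [0.1639, 0.1464, 0.1647, 0.1505, 0.2037, 0.1709], E[r] = 1.9701, γ^t·E[r] = 0.162244, running G = 6.188253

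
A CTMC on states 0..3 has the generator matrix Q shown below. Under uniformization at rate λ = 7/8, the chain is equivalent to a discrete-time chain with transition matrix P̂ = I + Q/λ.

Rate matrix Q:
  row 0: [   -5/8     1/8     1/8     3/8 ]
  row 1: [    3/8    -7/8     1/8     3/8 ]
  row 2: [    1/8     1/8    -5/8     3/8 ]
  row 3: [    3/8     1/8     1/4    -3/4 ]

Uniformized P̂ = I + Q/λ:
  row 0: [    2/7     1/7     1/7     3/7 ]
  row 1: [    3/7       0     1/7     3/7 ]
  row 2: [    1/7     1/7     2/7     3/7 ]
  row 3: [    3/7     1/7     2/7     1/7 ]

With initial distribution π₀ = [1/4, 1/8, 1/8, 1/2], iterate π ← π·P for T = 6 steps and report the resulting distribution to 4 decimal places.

π = [0.3194, 0.1250, 0.2222, 0.3334]

t=0: π = [0.2500, 0.1250, 0.1250, 0.5000]
t=1: π = [0.3571, 0.1250, 0.2321, 0.2857]
t=2: π = [0.3112, 0.1250, 0.2168, 0.3469]
t=3: π = [0.3222, 0.1250, 0.2234, 0.3294]
t=4: π = [0.3187, 0.1250, 0.2218, 0.3344]
t=5: π = [0.3197, 0.1250, 0.2223, 0.3330]
t=6: π = [0.3194, 0.1250, 0.2222, 0.3334]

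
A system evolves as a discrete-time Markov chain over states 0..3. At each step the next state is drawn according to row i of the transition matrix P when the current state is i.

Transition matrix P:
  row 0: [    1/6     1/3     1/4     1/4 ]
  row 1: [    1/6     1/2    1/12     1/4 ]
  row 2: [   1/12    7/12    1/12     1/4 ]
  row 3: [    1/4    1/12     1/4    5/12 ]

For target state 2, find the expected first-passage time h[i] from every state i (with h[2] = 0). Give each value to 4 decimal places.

h = [5.0420, 6.0504, 0.0000, 4.7395]

First-step conditioning: h[2] = 0; for i ≠ 2, h[i] = 1 + Σ_k P[i][k]·h[k].
  h[0] = 1 + 1/6·h[0] + 1/3·h[1] + 1/4·h[3]
  h[1] = 1 + 1/6·h[0] + 1/2·h[1] + 1/4·h[3]
  h[3] = 1 + 1/4·h[0] + 1/12·h[1] + 5/12·h[3]
Solving the 3×3 linear system over states ≠ 2 gives exactly h = [600/119, 720/119, 0, 564/119] (h[2] = 0 is the target).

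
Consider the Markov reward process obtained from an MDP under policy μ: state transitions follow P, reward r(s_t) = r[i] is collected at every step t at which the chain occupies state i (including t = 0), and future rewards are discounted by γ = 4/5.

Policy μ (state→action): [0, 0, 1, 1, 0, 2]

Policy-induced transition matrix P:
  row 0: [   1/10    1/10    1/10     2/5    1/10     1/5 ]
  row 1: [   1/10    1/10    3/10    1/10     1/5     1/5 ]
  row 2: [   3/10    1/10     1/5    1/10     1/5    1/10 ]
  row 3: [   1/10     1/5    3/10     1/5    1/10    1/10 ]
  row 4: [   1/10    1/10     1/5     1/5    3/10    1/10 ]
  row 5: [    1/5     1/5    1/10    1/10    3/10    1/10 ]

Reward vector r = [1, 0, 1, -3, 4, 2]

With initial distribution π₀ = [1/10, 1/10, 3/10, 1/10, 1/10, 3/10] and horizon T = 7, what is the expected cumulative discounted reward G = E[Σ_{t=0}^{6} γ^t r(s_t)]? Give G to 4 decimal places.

t=0: π = [0.1000, 0.1000, 0.3000, 0.1000, 0.1000, 0.3000], E[r] = 1.1000, γ^t·E[r] = 1.100000, running G = 1.100000
t=1: π = [0.1900, 0.1400, 0.1800, 0.1500, 0.2200, 0.1200], E[r] = 1.0400, γ^t·E[r] = 0.832000, running G = 1.932000
t=2: π = [0.1480, 0.1270, 0.1980, 0.1940, 0.2000, 0.1330], E[r] = 0.8300, γ^t·E[r] = 0.531200, running G = 2.463200
t=3: π = [0.1529, 0.1327, 0.2040, 0.1838, 0.1991, 0.1275], E[r] = 0.8569, γ^t·E[r] = 0.438733, running G = 2.901933
t=4: π = [0.1536, 0.1311, 0.2036, 0.1842, 0.1990, 0.1286], E[r] = 0.8578, γ^t·E[r] = 0.351338, running G = 3.253271
t=5: π = [0.1536, 0.1313, 0.2033, 0.1844, 0.1990, 0.1285], E[r] = 0.8566, γ^t·E[r] = 0.280700, running G = 3.533971
t=6: π = [0.1535, 0.1313, 0.2034, 0.1844, 0.1989, 0.1285], E[r] = 0.8564, γ^t·E[r] = 0.224503, running G = 3.758474

G = 3.7585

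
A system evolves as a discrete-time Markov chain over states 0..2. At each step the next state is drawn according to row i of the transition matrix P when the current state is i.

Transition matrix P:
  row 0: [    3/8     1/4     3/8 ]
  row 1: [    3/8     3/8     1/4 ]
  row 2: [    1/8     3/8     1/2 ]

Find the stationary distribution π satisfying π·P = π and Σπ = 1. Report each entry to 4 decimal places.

π = [0.2800, 0.3400, 0.3800]

Balance equations π_j = Σ_i π_i·P[i][j]:
  π_0 = 3/8·π_0 + 3/8·π_1 + 1/8·π_2
  π_1 = 1/4·π_0 + 3/8·π_1 + 3/8·π_2
  normalize: π_0 + π_1 + π_2 = 1
Solving the linear system gives exactly π = [7/25, 17/50, 19/50].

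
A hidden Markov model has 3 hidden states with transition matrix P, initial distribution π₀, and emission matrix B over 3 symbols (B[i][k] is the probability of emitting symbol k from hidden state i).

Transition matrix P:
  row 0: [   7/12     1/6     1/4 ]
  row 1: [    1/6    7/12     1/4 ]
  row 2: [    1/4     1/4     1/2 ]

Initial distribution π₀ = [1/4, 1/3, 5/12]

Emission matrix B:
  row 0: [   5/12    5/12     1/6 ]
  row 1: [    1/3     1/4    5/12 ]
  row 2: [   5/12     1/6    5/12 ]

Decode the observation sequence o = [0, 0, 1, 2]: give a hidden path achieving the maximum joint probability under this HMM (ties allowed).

t=0: δ = [1.042e-01, 1.111e-01, 1.736e-01]  (obs o_0=0)
t=1: δ = [2.532e-02, 2.160e-02, 3.617e-02]  ψ = [0, 1, 2]  (obs o_1=0)
t=2: δ = [6.154e-03, 3.151e-03, 3.014e-03]  ψ = [0, 1, 2]  (obs o_2=1)
t=3: δ = [5.983e-04, 7.658e-04, 6.410e-04]  ψ = [0, 1, 0]  (obs o_3=2)
backtrack: best end state = 1; path = [1, 1, 1, 1]

path = [1, 1, 1, 1]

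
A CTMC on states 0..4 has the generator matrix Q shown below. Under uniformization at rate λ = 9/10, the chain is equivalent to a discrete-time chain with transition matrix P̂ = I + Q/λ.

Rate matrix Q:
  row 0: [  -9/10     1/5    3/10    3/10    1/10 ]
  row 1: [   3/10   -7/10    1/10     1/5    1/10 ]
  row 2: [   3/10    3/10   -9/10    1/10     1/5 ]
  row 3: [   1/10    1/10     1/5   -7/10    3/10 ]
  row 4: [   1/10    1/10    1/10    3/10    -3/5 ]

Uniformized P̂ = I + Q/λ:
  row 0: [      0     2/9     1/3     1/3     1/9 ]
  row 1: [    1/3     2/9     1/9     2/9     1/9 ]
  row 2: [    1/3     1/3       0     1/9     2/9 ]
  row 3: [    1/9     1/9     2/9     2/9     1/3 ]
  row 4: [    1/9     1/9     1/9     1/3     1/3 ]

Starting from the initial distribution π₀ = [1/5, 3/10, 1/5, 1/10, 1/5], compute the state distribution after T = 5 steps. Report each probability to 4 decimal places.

t=0: π = [0.2000, 0.3000, 0.2000, 0.1000, 0.2000]
t=1: π = [0.2000, 0.2111, 0.1444, 0.2444, 0.2000]
t=2: π = [0.1679, 0.1889, 0.1667, 0.2506, 0.2259]
t=3: π = [0.1715, 0.1878, 0.1578, 0.2475, 0.2355]
t=4: π = [0.1688, 0.1861, 0.1592, 0.2499, 0.2360]
t=5: π = [0.1691, 0.1859, 0.1587, 0.2495, 0.2368]

π = [0.1691, 0.1859, 0.1587, 0.2495, 0.2368]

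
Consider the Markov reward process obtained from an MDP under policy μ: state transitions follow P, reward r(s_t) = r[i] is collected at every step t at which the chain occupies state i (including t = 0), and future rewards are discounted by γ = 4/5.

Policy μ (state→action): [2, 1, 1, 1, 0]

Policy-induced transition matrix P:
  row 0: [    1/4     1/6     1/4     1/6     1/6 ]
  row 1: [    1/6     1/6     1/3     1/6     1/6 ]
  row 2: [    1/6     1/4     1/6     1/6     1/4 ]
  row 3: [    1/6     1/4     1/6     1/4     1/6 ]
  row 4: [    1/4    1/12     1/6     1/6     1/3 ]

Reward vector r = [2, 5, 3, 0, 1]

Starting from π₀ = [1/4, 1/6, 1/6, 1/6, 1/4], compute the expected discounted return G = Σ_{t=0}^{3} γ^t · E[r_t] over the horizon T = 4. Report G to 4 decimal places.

t=0: π = [0.2500, 0.1667, 0.1667, 0.1667, 0.2500], E[r] = 2.0833, γ^t·E[r] = 2.083333, running G = 2.083333
t=1: π = [0.2083, 0.1736, 0.2153, 0.1806, 0.2222], E[r] = 2.1528, γ^t·E[r] = 1.722222, running G = 3.805556
t=2: π = [0.2025, 0.1811, 0.2130, 0.1817, 0.2216], E[r] = 2.1713, γ^t·E[r] = 1.389630, running G = 5.195185
t=3: π = [0.2020, 0.1811, 0.2137, 0.1818, 0.2214], E[r] = 2.1720, γ^t·E[r] = 1.112074, running G = 6.307259

G = 6.3073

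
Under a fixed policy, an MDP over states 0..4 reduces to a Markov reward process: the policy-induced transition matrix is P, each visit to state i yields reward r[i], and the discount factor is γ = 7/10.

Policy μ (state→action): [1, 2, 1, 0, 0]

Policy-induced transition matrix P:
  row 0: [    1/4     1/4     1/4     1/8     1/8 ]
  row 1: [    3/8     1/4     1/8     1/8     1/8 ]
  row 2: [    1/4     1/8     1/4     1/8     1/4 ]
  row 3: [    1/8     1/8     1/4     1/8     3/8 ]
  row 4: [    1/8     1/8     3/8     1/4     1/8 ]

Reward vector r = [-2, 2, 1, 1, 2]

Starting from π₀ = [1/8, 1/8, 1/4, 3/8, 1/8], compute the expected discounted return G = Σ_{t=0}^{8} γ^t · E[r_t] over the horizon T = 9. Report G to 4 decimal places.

t=0: π = [0.1250, 0.1250, 0.2500, 0.3750, 0.1250], E[r] = 0.8750, γ^t·E[r] = 0.875000, running G = 0.875000
t=1: π = [0.2031, 0.1563, 0.2500, 0.1406, 0.2500], E[r] = 0.7969, γ^t·E[r] = 0.557813, running G = 1.432813
t=2: π = [0.2207, 0.1699, 0.2617, 0.1563, 0.1914], E[r] = 0.6992, γ^t·E[r] = 0.342617, running G = 1.775430
t=3: π = [0.2278, 0.1738, 0.2527, 0.1489, 0.1968], E[r] = 0.6873, γ^t·E[r] = 0.235729, running G = 2.011158
t=4: π = [0.2285, 0.1752, 0.2529, 0.1496, 0.1938], E[r] = 0.6835, γ^t·E[r] = 0.164102, running G = 2.175260
t=5: π = [0.2290, 0.1755, 0.2523, 0.1492, 0.1940], E[r] = 0.6826, γ^t·E[r] = 0.114717, running G = 2.289977
t=6: π = [0.2290, 0.1756, 0.2523, 0.1493, 0.1938], E[r] = 0.6823, γ^t·E[r] = 0.080274, running G = 2.370250
t=7: π = [0.2291, 0.1756, 0.2523, 0.1492, 0.1939], E[r] = 0.6823, γ^t·E[r] = 0.056187, running G = 2.426437
t=8: π = [0.2291, 0.1756, 0.2523, 0.1492, 0.1938], E[r] = 0.6822, γ^t·E[r] = 0.039330, running G = 2.465767

G = 2.4658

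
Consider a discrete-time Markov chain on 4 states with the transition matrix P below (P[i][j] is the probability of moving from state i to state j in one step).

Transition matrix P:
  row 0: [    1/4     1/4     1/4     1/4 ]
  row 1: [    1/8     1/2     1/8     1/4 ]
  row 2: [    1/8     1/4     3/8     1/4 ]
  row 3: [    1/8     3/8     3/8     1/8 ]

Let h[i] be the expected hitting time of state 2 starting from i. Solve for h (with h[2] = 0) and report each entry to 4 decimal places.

First-step conditioning: h[2] = 0; for i ≠ 2, h[i] = 1 + Σ_k P[i][k]·h[k].
  h[0] = 1 + 1/4·h[0] + 1/4·h[1] + 1/4·h[3]
  h[1] = 1 + 1/8·h[0] + 1/2·h[1] + 1/4·h[3]
  h[3] = 1 + 1/8·h[0] + 3/8·h[1] + 1/8·h[3]
Solving the 3×3 linear system over states ≠ 2 gives exactly h = [108/25, 126/25, 0, 98/25] (h[2] = 0 is the target).

h = [4.3200, 5.0400, 0.0000, 3.9200]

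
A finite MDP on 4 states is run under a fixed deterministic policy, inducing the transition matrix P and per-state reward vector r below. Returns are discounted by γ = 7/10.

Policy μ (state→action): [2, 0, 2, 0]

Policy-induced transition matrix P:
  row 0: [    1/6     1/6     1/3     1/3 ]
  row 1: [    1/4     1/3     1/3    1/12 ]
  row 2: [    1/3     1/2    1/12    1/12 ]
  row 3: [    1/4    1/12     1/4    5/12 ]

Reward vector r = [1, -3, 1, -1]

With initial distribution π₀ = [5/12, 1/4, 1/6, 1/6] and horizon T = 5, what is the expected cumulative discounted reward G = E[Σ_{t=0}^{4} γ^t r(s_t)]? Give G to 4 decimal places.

G = -1.2713

t=0: π = [0.4167, 0.2500, 0.1667, 0.1667], E[r] = -0.3333, γ^t·E[r] = -0.333333, running G = -0.333333
t=1: π = [0.2292, 0.2500, 0.2778, 0.2431], E[r] = -0.4861, γ^t·E[r] = -0.340278, running G = -0.673611
t=2: π = [0.2541, 0.2807, 0.2436, 0.2216], E[r] = -0.5660, γ^t·E[r] = -0.277326, running G = -0.950938
t=3: π = [0.2491, 0.2762, 0.2540, 0.2207], E[r] = -0.5462, γ^t·E[r] = -0.187347, running G = -1.138284
t=4: π = [0.2504, 0.2790, 0.2515, 0.2192], E[r] = -0.5542, γ^t·E[r] = -0.133065, running G = -1.271349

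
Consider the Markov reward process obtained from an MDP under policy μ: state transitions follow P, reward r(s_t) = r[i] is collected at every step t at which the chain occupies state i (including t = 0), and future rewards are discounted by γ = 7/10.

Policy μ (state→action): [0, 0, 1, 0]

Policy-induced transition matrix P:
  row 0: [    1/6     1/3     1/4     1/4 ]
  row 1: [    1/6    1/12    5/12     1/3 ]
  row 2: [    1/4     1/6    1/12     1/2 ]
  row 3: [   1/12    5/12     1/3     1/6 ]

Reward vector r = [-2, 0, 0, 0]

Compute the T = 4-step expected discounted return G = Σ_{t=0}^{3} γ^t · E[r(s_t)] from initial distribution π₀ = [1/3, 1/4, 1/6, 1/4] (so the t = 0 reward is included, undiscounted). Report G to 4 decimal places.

t=0: π = [0.3333, 0.2500, 0.1667, 0.2500], E[r] = -0.6667, γ^t·E[r] = -0.666667, running G = -0.666667
t=1: π = [0.1597, 0.2639, 0.2847, 0.2917], E[r] = -0.3194, γ^t·E[r] = -0.223611, running G = -0.890278
t=2: π = [0.1661, 0.2442, 0.2708, 0.3189], E[r] = -0.3322, γ^t·E[r] = -0.162766, running G = -1.053044
t=3: π = [0.1627, 0.2537, 0.2721, 0.3115], E[r] = -0.3253, γ^t·E[r] = -0.111587, running G = -1.164631

G = -1.1646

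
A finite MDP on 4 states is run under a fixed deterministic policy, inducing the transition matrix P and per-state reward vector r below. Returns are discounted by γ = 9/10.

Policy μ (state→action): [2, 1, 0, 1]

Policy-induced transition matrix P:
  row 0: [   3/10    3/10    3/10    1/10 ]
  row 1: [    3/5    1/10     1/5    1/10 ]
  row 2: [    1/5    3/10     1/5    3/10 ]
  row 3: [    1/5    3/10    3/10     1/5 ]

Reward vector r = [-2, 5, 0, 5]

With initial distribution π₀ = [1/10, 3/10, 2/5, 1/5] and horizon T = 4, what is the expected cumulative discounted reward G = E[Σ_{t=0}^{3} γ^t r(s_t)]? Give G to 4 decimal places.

G = 5.8786

t=0: π = [0.1000, 0.3000, 0.4000, 0.2000], E[r] = 2.3000, γ^t·E[r] = 2.300000, running G = 2.300000
t=1: π = [0.3300, 0.2400, 0.2300, 0.2000], E[r] = 1.5400, γ^t·E[r] = 1.386000, running G = 3.686000
t=2: π = [0.3290, 0.2520, 0.2530, 0.1660], E[r] = 1.4320, γ^t·E[r] = 1.159920, running G = 4.845920
t=3: π = [0.3337, 0.2496, 0.2495, 0.1672], E[r] = 1.4166, γ^t·E[r] = 1.032701, running G = 5.878621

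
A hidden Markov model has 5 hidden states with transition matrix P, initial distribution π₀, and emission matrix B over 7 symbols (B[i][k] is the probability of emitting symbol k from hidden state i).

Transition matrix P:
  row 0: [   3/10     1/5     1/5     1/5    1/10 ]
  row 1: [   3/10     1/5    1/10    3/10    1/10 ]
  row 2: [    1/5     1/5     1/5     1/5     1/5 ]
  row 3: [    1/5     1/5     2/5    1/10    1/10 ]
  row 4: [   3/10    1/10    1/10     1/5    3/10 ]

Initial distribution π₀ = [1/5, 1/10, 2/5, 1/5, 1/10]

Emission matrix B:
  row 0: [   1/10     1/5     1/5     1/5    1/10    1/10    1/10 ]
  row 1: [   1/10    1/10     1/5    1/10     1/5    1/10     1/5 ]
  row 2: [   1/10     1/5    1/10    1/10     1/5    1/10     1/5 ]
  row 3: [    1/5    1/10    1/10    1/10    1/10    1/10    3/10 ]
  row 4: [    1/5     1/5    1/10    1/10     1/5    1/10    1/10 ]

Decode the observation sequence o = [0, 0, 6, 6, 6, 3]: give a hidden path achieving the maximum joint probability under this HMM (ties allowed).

t=0: δ = [2.000e-02, 1.000e-02, 4.000e-02, 4.000e-02, 2.000e-02]  (obs o_0=0)
t=1: δ = [8.000e-04, 8.000e-04, 1.600e-03, 1.600e-03, 1.600e-03]  ψ = [2, 2, 3, 2, 2]  (obs o_1=0)
t=2: δ = [4.800e-05, 6.400e-05, 1.280e-04, 9.600e-05, 4.800e-05]  ψ = [4, 2, 3, 2, 4]  (obs o_2=6)
t=3: δ = [2.560e-06, 5.120e-06, 7.680e-06, 7.680e-06, 2.560e-06]  ψ = [2, 2, 3, 2, 2]  (obs o_3=6)
t=4: δ = [1.536e-07, 3.072e-07, 6.144e-07, 4.608e-07, 1.536e-07]  ψ = [1, 2, 3, 1, 2]  (obs o_4=6)
t=5: δ = [2.458e-08, 1.229e-08, 1.843e-08, 1.229e-08, 1.229e-08]  ψ = [2, 2, 3, 2, 2]  (obs o_5=3)
backtrack: best end state = 0; path = [2, 3, 2, 3, 2, 0]

path = [2, 3, 2, 3, 2, 0]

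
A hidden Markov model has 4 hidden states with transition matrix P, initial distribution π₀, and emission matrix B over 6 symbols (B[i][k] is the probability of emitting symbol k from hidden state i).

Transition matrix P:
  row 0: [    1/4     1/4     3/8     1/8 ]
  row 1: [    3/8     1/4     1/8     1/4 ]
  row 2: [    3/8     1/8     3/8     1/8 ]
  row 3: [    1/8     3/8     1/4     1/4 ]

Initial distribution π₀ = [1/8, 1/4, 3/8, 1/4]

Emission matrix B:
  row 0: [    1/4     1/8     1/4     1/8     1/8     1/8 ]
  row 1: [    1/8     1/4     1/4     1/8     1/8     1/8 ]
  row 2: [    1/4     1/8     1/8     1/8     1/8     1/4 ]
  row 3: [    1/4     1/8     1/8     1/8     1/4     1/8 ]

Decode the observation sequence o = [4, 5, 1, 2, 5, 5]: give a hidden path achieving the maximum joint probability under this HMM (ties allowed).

t=0: δ = [1.562e-02, 3.125e-02, 4.688e-02, 6.250e-02]  (obs o_0=4)
t=1: δ = [2.197e-03, 2.930e-03, 4.395e-03, 1.953e-03]  ψ = [2, 3, 2, 3]  (obs o_1=5)
t=2: δ = [2.060e-04, 1.831e-04, 2.060e-04, 9.155e-05]  ψ = [2, 1, 2, 1]  (obs o_2=1)
t=3: δ = [1.931e-05, 1.287e-05, 9.656e-06, 5.722e-06]  ψ = [2, 0, 0, 1]  (obs o_3=2)
t=4: δ = [6.035e-07, 6.035e-07, 1.810e-06, 4.023e-07]  ψ = [0, 0, 0, 1]  (obs o_4=5)
t=5: δ = [8.487e-08, 2.829e-08, 1.697e-07, 2.829e-08]  ψ = [2, 2, 2, 2]  (obs o_5=5)
backtrack: best end state = 2; path = [2, 2, 2, 0, 2, 2]

path = [2, 2, 2, 0, 2, 2]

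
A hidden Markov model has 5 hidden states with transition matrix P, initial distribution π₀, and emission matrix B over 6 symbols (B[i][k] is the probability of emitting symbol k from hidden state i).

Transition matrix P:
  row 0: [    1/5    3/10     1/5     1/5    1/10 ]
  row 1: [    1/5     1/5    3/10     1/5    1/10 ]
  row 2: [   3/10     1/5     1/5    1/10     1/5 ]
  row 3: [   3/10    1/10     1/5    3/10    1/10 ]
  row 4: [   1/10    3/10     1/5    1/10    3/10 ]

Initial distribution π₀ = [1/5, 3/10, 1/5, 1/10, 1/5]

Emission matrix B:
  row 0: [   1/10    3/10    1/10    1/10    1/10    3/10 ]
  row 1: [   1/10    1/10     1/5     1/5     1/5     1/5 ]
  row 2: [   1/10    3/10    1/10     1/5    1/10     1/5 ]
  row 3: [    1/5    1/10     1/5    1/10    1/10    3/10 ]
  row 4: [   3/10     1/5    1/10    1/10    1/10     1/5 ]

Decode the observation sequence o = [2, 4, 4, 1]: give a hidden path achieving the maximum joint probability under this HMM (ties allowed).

t=0: δ = [2.000e-02, 6.000e-02, 2.000e-02, 2.000e-02, 2.000e-02]  (obs o_0=2)
t=1: δ = [1.200e-03, 2.400e-03, 1.800e-03, 1.200e-03, 6.000e-04]  ψ = [1, 1, 1, 1, 1]  (obs o_1=4)
t=2: δ = [5.400e-05, 9.600e-05, 7.200e-05, 4.800e-05, 3.600e-05]  ψ = [2, 1, 1, 1, 2]  (obs o_2=4)
t=3: δ = [6.480e-06, 1.920e-06, 8.640e-06, 1.920e-06, 2.880e-06]  ψ = [2, 1, 1, 1, 2]  (obs o_3=1)
backtrack: best end state = 2; path = [1, 1, 1, 2]

path = [1, 1, 1, 2]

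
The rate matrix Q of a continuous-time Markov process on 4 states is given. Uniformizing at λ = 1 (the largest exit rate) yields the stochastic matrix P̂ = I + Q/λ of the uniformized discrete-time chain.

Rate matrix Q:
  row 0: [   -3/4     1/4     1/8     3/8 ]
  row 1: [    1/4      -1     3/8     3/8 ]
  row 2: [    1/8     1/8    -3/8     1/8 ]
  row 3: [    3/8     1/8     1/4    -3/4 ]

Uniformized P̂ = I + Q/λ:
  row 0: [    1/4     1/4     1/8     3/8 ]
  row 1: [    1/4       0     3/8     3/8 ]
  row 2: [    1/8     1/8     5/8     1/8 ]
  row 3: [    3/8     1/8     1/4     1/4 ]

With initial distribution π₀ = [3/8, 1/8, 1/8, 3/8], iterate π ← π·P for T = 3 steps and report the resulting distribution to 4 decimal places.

t=0: π = [0.3750, 0.1250, 0.1250, 0.3750]
t=1: π = [0.2813, 0.1563, 0.2656, 0.2969]
t=2: π = [0.2539, 0.1406, 0.3340, 0.2715]
t=3: π = [0.2422, 0.1392, 0.3611, 0.2576]

π = [0.2422, 0.1392, 0.3611, 0.2576]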